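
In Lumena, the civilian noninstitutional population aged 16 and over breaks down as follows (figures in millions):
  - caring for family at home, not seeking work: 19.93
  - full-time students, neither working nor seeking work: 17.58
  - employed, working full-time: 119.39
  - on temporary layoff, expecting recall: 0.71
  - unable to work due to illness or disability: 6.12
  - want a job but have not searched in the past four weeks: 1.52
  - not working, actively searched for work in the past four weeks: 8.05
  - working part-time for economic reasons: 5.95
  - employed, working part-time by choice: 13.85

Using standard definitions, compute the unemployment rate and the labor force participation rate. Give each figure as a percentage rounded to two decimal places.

Employed = 119.39 + 5.95 + 13.85 = 139.19 million (anyone who worked, including part-time for economic reasons, counts as employed).
Unemployed = 0.71 + 8.05 = 8.76 million (jobless and actively searching, or on temporary layoff).
Labor force = 139.19 + 8.76 = 147.95 million.
Not in labor force = 19.93 + 17.58 + 6.12 + 1.52 = 45.15 million (those not working and not actively searching are outside the labor force — including those who want a job but have given up searching).
Civilian working-age population = 147.95 + 45.15 = 193.10 million.
Unemployment rate = 8.76 / 147.95 = 5.92%.
Labor force participation rate = 147.95 / 193.10 = 76.62%.

Unemployment rate ≈ 5.92%; labor force participation rate ≈ 76.62%.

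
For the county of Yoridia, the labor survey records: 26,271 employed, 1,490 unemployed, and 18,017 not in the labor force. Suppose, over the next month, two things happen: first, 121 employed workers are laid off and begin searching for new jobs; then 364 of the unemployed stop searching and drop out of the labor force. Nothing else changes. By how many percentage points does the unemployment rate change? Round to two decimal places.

Initially, labor force = 26,271 + 1,490 = 27,761, so u = 1,490/27,761 = 5.37%.
After the first change, employed falls and unemployed rises by 121; labor force unchanged → E = 26,150, U = 1,611, labor force = 27,761.
After the second change, unemployed and labor force both fall by 364 → E = 26,150, U = 1,247, labor force = 27,397.
New unemployment rate = 1,247 / 27,397 = 4.55%.
Change = 4.55% − 5.37% = −0.82 percentage points.

The unemployment rate changes by −0.82 percentage points.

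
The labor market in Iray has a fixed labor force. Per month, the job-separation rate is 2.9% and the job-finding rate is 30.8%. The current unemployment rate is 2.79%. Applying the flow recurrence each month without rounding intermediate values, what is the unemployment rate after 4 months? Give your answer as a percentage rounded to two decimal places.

With a fixed labor force, u_{t+1} = u_t + s·(1−u_t) − f·u_t = u_t·(1−s−f) + s.
Here 1−s−f = 0.663 and s = 0.029.
u_1 = 0.027900 × 0.663 + 0.029 = 0.047498.
u_2 = 0.047498 × 0.663 + 0.029 = 0.060491.
u_3 = 0.060491 × 0.663 + 0.029 = 0.069106.
u_4 = 0.069106 × 0.663 + 0.029 = 0.074817.

Unemployment rate after four months ≈ 7.48%.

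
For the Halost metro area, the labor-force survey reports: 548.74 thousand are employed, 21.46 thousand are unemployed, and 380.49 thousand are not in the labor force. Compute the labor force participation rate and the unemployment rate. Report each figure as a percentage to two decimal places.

Labor force = employed + unemployed = 548.74 + 21.46 = 570.20 thousand.
Working-age population = 570.20 + 380.49 = 950.69 thousand.
Unemployment rate = 21.46 / 570.20 = 3.76%.
Labor force participation rate = 570.20 / 950.69 = 59.98%.

Labor force participation rate ≈ 59.98%; unemployment rate ≈ 3.76%.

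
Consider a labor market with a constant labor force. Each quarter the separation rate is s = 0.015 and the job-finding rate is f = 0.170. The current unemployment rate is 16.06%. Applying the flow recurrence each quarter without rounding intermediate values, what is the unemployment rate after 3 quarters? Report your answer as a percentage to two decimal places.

Unemployment rate after three quarters ≈ 12.41%.

With a fixed labor force, u_{t+1} = u_t + s·(1−u_t) − f·u_t = u_t·(1−s−f) + s.
Here 1−s−f = 0.815 and s = 0.015.
u_1 = 0.160600 × 0.815 + 0.015 = 0.145889.
u_2 = 0.145889 × 0.815 + 0.015 = 0.133900.
u_3 = 0.133900 × 0.815 + 0.015 = 0.124128.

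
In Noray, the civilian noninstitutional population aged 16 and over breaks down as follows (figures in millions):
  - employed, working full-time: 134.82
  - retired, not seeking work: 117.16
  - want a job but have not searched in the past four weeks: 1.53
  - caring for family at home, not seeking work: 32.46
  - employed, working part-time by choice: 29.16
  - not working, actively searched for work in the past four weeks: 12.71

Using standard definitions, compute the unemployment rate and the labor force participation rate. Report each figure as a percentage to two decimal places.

Employed = 134.82 + 29.16 = 163.98 million.
Unemployed = 12.71 million.
Labor force = 163.98 + 12.71 = 176.69 million.
Not in labor force = 117.16 + 1.53 + 32.46 = 151.15 million (those not working and not actively searching are outside the labor force — including those who want a job but have given up searching).
Civilian working-age population = 176.69 + 151.15 = 327.84 million.
Unemployment rate = 12.71 / 176.69 = 7.19%.
Labor force participation rate = 176.69 / 327.84 = 53.90%.

Unemployment rate ≈ 7.19%; labor force participation rate ≈ 53.90%.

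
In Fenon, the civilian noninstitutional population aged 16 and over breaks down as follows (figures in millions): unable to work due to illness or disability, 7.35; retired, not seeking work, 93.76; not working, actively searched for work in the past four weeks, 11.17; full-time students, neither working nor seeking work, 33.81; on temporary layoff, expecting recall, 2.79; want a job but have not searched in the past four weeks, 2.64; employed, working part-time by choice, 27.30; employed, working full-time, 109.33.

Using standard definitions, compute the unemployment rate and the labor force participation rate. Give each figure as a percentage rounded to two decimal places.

Employed = 27.30 + 109.33 = 136.63 million.
Unemployed = 11.17 + 2.79 = 13.96 million (jobless and actively searching, or on temporary layoff).
Labor force = 136.63 + 13.96 = 150.59 million.
Not in labor force = 7.35 + 93.76 + 33.81 + 2.64 = 137.56 million (those not working and not actively searching are outside the labor force — including those who want a job but have given up searching).
Civilian working-age population = 150.59 + 137.56 = 288.15 million.
Unemployment rate = 13.96 / 150.59 = 9.27%.
Labor force participation rate = 150.59 / 288.15 = 52.26%.

Unemployment rate ≈ 9.27%; labor force participation rate ≈ 52.26%.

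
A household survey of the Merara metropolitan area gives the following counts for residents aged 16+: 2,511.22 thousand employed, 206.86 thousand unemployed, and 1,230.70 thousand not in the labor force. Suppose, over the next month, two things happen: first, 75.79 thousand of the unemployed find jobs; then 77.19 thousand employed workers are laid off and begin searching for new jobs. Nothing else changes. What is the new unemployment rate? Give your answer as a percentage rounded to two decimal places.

New unemployment rate ≈ 7.66%.

Initially, labor force = 2,511.22 + 206.86 = 2,718.08 thousand, so u = 206.86/2,718.08 = 7.61%.
After the first change, unemployed falls and employed rises by 75.79; labor force unchanged → E = 2,587.01, U = 131.07, labor force = 2,718.08 thousand.
After the second change, employed falls and unemployed rises by 77.19; labor force unchanged → E = 2,509.82, U = 208.26, labor force = 2,718.08 thousand.
New unemployment rate = 208.26 / 2,718.08 = 7.66%.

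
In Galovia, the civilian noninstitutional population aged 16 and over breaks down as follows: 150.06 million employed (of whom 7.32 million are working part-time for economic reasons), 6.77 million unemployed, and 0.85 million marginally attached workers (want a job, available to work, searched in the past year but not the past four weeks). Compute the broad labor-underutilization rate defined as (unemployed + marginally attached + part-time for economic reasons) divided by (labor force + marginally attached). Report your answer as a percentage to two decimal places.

Labor force = 150.06 + 6.77 = 156.83 million.
Numerator = 6.77 + 0.85 + 7.32 = 14.94 million.
Denominator = 156.83 + 0.85 = 157.68 million.
Broad rate = 14.94 / 157.68 = 9.47%.

Broad underutilization rate ≈ 9.47%.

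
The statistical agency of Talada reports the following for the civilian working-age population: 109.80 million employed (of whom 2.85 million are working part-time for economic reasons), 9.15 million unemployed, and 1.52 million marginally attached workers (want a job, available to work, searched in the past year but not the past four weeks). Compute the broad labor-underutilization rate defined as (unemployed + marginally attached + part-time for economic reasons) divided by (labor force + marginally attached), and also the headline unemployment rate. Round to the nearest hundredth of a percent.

Broad underutilization rate ≈ 11.22%; headline unemployment rate ≈ 7.69%.

Labor force = 109.80 + 9.15 = 118.95 million.
Numerator = 9.15 + 1.52 + 2.85 = 13.52 million.
Denominator = 118.95 + 1.52 = 120.47 million.
Broad rate = 13.52 / 120.47 = 11.22%.
Headline unemployment rate = 9.15 / 118.95 = 7.69%.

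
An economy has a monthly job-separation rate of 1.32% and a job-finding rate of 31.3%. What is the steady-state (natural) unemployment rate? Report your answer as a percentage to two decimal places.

At steady state the flows balance: s·E = f·U, so U/(E+U) = s/(s+f).
u* = 1.32 / (1.32 + 31.3) = 1.32 / 32.62 = 4.05%.

Steady-state unemployment rate ≈ 4.05%.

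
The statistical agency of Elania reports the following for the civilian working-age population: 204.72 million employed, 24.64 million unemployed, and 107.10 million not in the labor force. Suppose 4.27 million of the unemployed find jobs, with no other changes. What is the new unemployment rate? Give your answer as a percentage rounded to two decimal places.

Initially, labor force = 204.72 + 24.64 = 229.36 million, so u = 24.64/229.36 = 10.74%.
After the change, unemployed falls and employed rises by 4.27; labor force unchanged → E = 208.99, U = 20.37, labor force = 229.36 million.
New unemployment rate = 20.37 / 229.36 = 8.88%.

New unemployment rate ≈ 8.88%.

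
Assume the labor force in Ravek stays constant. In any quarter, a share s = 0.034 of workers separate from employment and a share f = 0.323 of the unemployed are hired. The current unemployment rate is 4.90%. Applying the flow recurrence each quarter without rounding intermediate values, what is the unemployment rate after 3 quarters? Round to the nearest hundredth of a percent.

Unemployment rate after three quarters ≈ 8.29%.

With a fixed labor force, u_{t+1} = u_t + s·(1−u_t) − f·u_t = u_t·(1−s−f) + s.
Here 1−s−f = 0.643 and s = 0.034.
u_1 = 0.049000 × 0.643 + 0.034 = 0.065507.
u_2 = 0.065507 × 0.643 + 0.034 = 0.076121.
u_3 = 0.076121 × 0.643 + 0.034 = 0.082946.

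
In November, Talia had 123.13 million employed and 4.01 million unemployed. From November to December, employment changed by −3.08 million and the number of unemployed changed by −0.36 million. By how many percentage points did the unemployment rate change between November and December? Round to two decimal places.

The unemployment rate changed by −0.20 percentage points.

November: labor force = 123.13 + 4.01 = 127.14; u = 4.01/127.14 = 3.15%.
December: labor force = 120.05 + 3.65 = 123.70; u = 3.65/123.70 = 2.95%.
Change = 2.95% − 3.15% = −0.20 pp.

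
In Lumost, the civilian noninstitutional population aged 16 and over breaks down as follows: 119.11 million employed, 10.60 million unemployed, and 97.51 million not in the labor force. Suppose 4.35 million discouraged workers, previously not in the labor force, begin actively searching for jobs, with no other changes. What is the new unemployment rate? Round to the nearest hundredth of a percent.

New unemployment rate ≈ 11.15%.

Initially, labor force = 119.11 + 10.60 = 129.71 million, so u = 10.60/129.71 = 8.17%.
After the change, unemployed and labor force both rise by 4.35 → E = 119.11, U = 14.95, labor force = 134.06 million.
New unemployment rate = 14.95 / 134.06 = 11.15%.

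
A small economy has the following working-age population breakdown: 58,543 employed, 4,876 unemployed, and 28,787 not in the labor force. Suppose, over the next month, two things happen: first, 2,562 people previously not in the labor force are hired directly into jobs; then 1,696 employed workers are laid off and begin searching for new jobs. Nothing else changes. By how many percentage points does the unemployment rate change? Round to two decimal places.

The unemployment rate changes by +2.27 percentage points.

Initially, labor force = 58,543 + 4,876 = 63,419, so u = 4,876/63,419 = 7.69%.
After the first change, employed and labor force both rise by 2,562; unemployed unchanged → E = 61,105, U = 4,876, labor force = 65,981.
After the second change, employed falls and unemployed rises by 1,696; labor force unchanged → E = 59,409, U = 6,572, labor force = 65,981.
New unemployment rate = 6,572 / 65,981 = 9.96%.
Change = 9.96% − 7.69% = +2.27 percentage points.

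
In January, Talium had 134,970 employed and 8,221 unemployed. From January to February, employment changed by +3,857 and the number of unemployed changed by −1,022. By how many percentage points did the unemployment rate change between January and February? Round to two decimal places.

The unemployment rate changed by −0.81 percentage points.

January: labor force = 134,970 + 8,221 = 143,191; u = 8,221/143,191 = 5.74%.
February: labor force = 138,827 + 7,199 = 146,026; u = 7,199/146,026 = 4.93%.
Change = 4.93% − 5.74% = −0.81 pp.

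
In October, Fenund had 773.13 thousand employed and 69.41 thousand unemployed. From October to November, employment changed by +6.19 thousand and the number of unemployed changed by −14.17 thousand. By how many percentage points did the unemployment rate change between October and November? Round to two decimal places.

The unemployment rate changed by −1.62 percentage points.

October: labor force = 773.13 + 69.41 = 842.54; u = 69.41/842.54 = 8.24%.
November: labor force = 779.32 + 55.24 = 834.56; u = 55.24/834.56 = 6.62%.
Change = 6.62% − 8.24% = −1.62 pp.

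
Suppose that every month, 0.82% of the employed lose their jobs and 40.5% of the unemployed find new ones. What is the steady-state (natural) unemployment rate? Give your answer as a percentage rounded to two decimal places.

Steady-state unemployment rate ≈ 1.98%.

At steady state the flows balance: s·E = f·U, so U/(E+U) = s/(s+f).
u* = 0.82 / (0.82 + 40.5) = 0.82 / 41.32 = 1.98%.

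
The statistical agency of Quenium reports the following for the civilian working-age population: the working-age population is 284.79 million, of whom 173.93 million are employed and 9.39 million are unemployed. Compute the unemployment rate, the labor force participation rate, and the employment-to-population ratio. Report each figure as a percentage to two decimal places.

Labor force = employed + unemployed = 173.93 + 9.39 = 183.32 million.
Unemployment rate = 9.39 / 183.32 = 5.12%.
Labor force participation rate = 183.32 / 284.79 = 64.37%.
Employment-population ratio = 173.93 / 284.79 = 61.07%.

Unemployment rate ≈ 5.12%; labor force participation rate ≈ 64.37%; employment-population ratio ≈ 61.07%.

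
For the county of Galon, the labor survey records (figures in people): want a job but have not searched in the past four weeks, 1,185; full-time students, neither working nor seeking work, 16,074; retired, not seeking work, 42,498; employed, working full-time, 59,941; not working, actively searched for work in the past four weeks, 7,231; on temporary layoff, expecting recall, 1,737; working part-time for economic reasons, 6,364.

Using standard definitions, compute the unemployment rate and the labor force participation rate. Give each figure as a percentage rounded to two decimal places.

Employed = 59,941 + 6,364 = 66,305 (anyone who worked, including part-time for economic reasons, counts as employed).
Unemployed = 7,231 + 1,737 = 8,968 (jobless and actively searching, or on temporary layoff).
Labor force = 66,305 + 8,968 = 75,273.
Not in labor force = 1,185 + 16,074 + 42,498 = 59,757 (those not working and not actively searching are outside the labor force — including those who want a job but have given up searching).
Civilian working-age population = 75,273 + 59,757 = 135,030.
Unemployment rate = 8,968 / 75,273 = 11.91%.
Labor force participation rate = 75,273 / 135,030 = 55.75%.

Unemployment rate ≈ 11.91%; labor force participation rate ≈ 55.75%.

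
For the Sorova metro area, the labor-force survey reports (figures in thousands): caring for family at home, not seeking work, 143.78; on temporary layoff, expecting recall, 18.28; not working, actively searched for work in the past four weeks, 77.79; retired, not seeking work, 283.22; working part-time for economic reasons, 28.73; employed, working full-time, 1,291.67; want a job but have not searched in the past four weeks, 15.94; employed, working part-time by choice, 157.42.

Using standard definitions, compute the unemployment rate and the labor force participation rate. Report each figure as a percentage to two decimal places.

Unemployment rate ≈ 6.10%; labor force participation rate ≈ 78.04%.

Employed = 28.73 + 1,291.67 + 157.42 = 1,477.82 thousand (anyone who worked, including part-time for economic reasons, counts as employed).
Unemployed = 18.28 + 77.79 = 96.07 thousand (jobless and actively searching, or on temporary layoff).
Labor force = 1,477.82 + 96.07 = 1,573.89 thousand.
Not in labor force = 143.78 + 283.22 + 15.94 = 442.94 thousand (those not working and not actively searching are outside the labor force — including those who want a job but have given up searching).
Civilian working-age population = 1,573.89 + 442.94 = 2,016.83 thousand.
Unemployment rate = 96.07 / 1,573.89 = 6.10%.
Labor force participation rate = 1,573.89 / 2,016.83 = 78.04%.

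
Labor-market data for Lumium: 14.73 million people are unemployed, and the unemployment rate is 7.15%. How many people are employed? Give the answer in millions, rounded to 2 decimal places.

Labor force = U / u = 14.73 / 0.0715 ≈ 206.01 million.
Employed = labor force − unemployed = 206.01 − 14.73 = 191.28 million.

About 191.28 million are employed.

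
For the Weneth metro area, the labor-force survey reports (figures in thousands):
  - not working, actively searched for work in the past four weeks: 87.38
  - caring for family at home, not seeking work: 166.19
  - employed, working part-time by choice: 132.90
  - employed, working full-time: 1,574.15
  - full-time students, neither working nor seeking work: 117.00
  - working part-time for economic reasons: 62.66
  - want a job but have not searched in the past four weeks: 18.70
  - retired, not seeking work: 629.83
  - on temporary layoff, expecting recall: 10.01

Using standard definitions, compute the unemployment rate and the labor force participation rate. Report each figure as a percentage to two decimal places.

Employed = 132.90 + 1,574.15 + 62.66 = 1,769.71 thousand (anyone who worked, including part-time for economic reasons, counts as employed).
Unemployed = 87.38 + 10.01 = 97.39 thousand (jobless and actively searching, or on temporary layoff).
Labor force = 1,769.71 + 97.39 = 1,867.10 thousand.
Not in labor force = 166.19 + 117.00 + 18.70 + 629.83 = 931.72 thousand (those not working and not actively searching are outside the labor force — including those who want a job but have given up searching).
Civilian working-age population = 1,867.10 + 931.72 = 2,798.82 thousand.
Unemployment rate = 97.39 / 1,867.10 = 5.22%.
Labor force participation rate = 1,867.10 / 2,798.82 = 66.71%.

Unemployment rate ≈ 5.22%; labor force participation rate ≈ 66.71%.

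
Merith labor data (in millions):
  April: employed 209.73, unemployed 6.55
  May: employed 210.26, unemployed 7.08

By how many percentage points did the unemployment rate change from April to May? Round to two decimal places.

April: labor force = 209.73 + 6.55 = 216.28; u = 6.55/216.28 = 3.03%.
May: labor force = 210.26 + 7.08 = 217.34; u = 7.08/217.34 = 3.26%.
Change = 3.26% − 3.03% = +0.23 pp.

The unemployment rate changed by +0.23 percentage points.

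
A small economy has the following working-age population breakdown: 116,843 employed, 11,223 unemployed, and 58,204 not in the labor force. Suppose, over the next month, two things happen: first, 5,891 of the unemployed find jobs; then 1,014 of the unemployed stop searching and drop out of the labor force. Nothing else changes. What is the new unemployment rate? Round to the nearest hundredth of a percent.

New unemployment rate ≈ 3.40%.

Initially, labor force = 116,843 + 11,223 = 128,066, so u = 11,223/128,066 = 8.76%.
After the first change, unemployed falls and employed rises by 5,891; labor force unchanged → E = 122,734, U = 5,332, labor force = 128,066.
After the second change, unemployed and labor force both fall by 1,014 → E = 122,734, U = 4,318, labor force = 127,052.
New unemployment rate = 4,318 / 127,052 = 3.40%.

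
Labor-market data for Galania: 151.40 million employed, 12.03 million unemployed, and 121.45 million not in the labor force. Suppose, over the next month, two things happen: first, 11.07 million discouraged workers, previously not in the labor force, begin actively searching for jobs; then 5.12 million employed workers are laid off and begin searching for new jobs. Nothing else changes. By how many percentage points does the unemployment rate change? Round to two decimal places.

Initially, labor force = 151.40 + 12.03 = 163.43 million, so u = 12.03/163.43 = 7.36%.
After the first change, unemployed and labor force both rise by 11.07 → E = 151.40, U = 23.10, labor force = 174.50 million.
After the second change, employed falls and unemployed rises by 5.12; labor force unchanged → E = 146.28, U = 28.22, labor force = 174.50 million.
New unemployment rate = 28.22 / 174.50 = 16.17%.
Change = 16.17% − 7.36% = +8.81 percentage points.

The unemployment rate changes by +8.81 percentage points.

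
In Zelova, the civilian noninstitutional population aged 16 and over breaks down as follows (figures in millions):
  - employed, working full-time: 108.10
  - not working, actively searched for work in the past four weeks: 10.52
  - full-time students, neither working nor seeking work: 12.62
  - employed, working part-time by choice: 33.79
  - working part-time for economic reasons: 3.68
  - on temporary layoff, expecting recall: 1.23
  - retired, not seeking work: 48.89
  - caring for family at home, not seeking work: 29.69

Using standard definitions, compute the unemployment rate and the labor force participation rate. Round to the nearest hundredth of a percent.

Unemployment rate ≈ 7.47%; labor force participation rate ≈ 63.30%.

Employed = 108.10 + 33.79 + 3.68 = 145.57 million (anyone who worked, including part-time for economic reasons, counts as employed).
Unemployed = 10.52 + 1.23 = 11.75 million (jobless and actively searching, or on temporary layoff).
Labor force = 145.57 + 11.75 = 157.32 million.
Not in labor force = 12.62 + 48.89 + 29.69 = 91.20 million (those not working and not actively searching are outside the labor force).
Civilian working-age population = 157.32 + 91.20 = 248.52 million.
Unemployment rate = 11.75 / 157.32 = 7.47%.
Labor force participation rate = 157.32 / 248.52 = 63.30%.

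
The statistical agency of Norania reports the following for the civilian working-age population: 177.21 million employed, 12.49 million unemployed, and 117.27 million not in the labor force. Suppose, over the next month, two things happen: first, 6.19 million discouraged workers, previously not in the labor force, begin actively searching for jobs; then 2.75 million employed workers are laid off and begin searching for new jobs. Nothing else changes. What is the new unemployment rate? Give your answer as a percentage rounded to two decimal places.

New unemployment rate ≈ 10.94%.

Initially, labor force = 177.21 + 12.49 = 189.70 million, so u = 12.49/189.70 = 6.58%.
After the first change, unemployed and labor force both rise by 6.19 → E = 177.21, U = 18.68, labor force = 195.89 million.
After the second change, employed falls and unemployed rises by 2.75; labor force unchanged → E = 174.46, U = 21.43, labor force = 195.89 million.
New unemployment rate = 21.43 / 195.89 = 10.94%.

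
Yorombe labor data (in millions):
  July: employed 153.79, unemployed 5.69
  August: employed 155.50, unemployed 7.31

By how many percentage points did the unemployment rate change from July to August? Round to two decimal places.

July: labor force = 153.79 + 5.69 = 159.48; u = 5.69/159.48 = 3.57%.
August: labor force = 155.50 + 7.31 = 162.81; u = 7.31/162.81 = 4.49%.
Change = 4.49% − 3.57% = +0.92 pp.

The unemployment rate changed by +0.92 percentage points.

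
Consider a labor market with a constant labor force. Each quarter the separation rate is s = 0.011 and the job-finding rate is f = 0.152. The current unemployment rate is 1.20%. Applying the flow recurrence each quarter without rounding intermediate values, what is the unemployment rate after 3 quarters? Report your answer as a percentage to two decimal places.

With a fixed labor force, u_{t+1} = u_t + s·(1−u_t) − f·u_t = u_t·(1−s−f) + s.
Here 1−s−f = 0.837 and s = 0.011.
u_1 = 0.012000 × 0.837 + 0.011 = 0.021044.
u_2 = 0.021044 × 0.837 + 0.011 = 0.028614.
u_3 = 0.028614 × 0.837 + 0.011 = 0.034950.

Unemployment rate after three quarters ≈ 3.49%.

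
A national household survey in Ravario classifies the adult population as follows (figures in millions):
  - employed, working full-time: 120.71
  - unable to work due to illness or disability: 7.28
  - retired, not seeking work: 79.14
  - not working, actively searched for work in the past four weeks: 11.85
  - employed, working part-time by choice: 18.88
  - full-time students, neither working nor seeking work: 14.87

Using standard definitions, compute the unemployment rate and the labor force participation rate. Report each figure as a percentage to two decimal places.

Employed = 120.71 + 18.88 = 139.59 million.
Unemployed = 11.85 million.
Labor force = 139.59 + 11.85 = 151.44 million.
Not in labor force = 7.28 + 79.14 + 14.87 = 101.29 million (those not working and not actively searching are outside the labor force).
Civilian working-age population = 151.44 + 101.29 = 252.73 million.
Unemployment rate = 11.85 / 151.44 = 7.82%.
Labor force participation rate = 151.44 / 252.73 = 59.92%.

Unemployment rate ≈ 7.82%; labor force participation rate ≈ 59.92%.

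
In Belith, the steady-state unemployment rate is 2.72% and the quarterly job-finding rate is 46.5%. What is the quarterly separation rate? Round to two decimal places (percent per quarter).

From u* = s/(s+f): s = u·f/(1−u).
s = 0.0272 × 46.5 / (1 − 0.0272) = 1.2648 / 0.9728 ≈ 1.30% per quarter.

Separation rate ≈ 1.30% per quarter.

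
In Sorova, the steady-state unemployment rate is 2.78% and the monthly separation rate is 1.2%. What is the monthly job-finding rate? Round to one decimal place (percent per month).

Job-finding rate ≈ 42.0% per month.

From u* = s/(s+f): f = s·(1−u)/u.
f = 1.2 × (1 − 0.0278) / 0.0278 = 1.1666 / 0.0278 ≈ 42.0% per month.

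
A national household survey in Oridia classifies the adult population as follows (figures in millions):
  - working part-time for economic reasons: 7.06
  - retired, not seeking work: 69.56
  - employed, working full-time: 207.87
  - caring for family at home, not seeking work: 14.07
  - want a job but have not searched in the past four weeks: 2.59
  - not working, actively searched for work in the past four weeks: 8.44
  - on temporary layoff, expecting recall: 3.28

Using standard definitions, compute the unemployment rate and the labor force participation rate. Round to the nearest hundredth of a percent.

Unemployment rate ≈ 5.17%; labor force participation rate ≈ 72.44%.

Employed = 7.06 + 207.87 = 214.93 million (anyone who worked, including part-time for economic reasons, counts as employed).
Unemployed = 8.44 + 3.28 = 11.72 million (jobless and actively searching, or on temporary layoff).
Labor force = 214.93 + 11.72 = 226.65 million.
Not in labor force = 69.56 + 14.07 + 2.59 = 86.22 million (those not working and not actively searching are outside the labor force — including those who want a job but have given up searching).
Civilian working-age population = 226.65 + 86.22 = 312.87 million.
Unemployment rate = 11.72 / 226.65 = 5.17%.
Labor force participation rate = 226.65 / 312.87 = 72.44%.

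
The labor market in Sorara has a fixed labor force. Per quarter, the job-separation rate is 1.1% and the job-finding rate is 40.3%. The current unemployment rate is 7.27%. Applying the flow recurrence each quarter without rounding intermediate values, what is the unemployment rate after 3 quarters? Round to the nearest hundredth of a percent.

With a fixed labor force, u_{t+1} = u_t + s·(1−u_t) − f·u_t = u_t·(1−s−f) + s.
Here 1−s−f = 0.586 and s = 0.011.
u_1 = 0.072700 × 0.586 + 0.011 = 0.053602.
u_2 = 0.053602 × 0.586 + 0.011 = 0.042411.
u_3 = 0.042411 × 0.586 + 0.011 = 0.035853.

Unemployment rate after three quarters ≈ 3.59%.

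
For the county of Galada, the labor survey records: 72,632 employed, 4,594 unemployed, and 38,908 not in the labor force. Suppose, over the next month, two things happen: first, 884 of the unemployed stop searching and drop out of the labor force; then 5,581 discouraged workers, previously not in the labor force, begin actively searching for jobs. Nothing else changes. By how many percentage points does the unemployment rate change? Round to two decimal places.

The unemployment rate changes by +5.39 percentage points.

Initially, labor force = 72,632 + 4,594 = 77,226, so u = 4,594/77,226 = 5.95%.
After the first change, unemployed and labor force both fall by 884 → E = 72,632, U = 3,710, labor force = 76,342.
After the second change, unemployed and labor force both rise by 5,581 → E = 72,632, U = 9,291, labor force = 81,923.
New unemployment rate = 9,291 / 81,923 = 11.34%.
Change = 11.34% − 5.95% = +5.39 percentage points.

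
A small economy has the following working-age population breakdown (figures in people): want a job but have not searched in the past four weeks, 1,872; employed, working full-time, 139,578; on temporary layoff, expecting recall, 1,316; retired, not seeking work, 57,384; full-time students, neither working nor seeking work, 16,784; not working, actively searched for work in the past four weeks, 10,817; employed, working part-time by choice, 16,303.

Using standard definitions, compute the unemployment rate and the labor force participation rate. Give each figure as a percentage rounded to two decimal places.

Employed = 139,578 + 16,303 = 155,881.
Unemployed = 1,316 + 10,817 = 12,133 (jobless and actively searching, or on temporary layoff).
Labor force = 155,881 + 12,133 = 168,014.
Not in labor force = 1,872 + 57,384 + 16,784 = 76,040 (those not working and not actively searching are outside the labor force — including those who want a job but have given up searching).
Civilian working-age population = 168,014 + 76,040 = 244,054.
Unemployment rate = 12,133 / 168,014 = 7.22%.
Labor force participation rate = 168,014 / 244,054 = 68.84%.

Unemployment rate ≈ 7.22%; labor force participation rate ≈ 68.84%.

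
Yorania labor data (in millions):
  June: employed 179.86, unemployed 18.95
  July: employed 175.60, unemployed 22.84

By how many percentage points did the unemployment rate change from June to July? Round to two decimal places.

The unemployment rate changed by +1.98 percentage points.

June: labor force = 179.86 + 18.95 = 198.81; u = 18.95/198.81 = 9.53%.
July: labor force = 175.60 + 22.84 = 198.44; u = 22.84/198.44 = 11.51%.
Change = 11.51% − 9.53% = +1.98 pp.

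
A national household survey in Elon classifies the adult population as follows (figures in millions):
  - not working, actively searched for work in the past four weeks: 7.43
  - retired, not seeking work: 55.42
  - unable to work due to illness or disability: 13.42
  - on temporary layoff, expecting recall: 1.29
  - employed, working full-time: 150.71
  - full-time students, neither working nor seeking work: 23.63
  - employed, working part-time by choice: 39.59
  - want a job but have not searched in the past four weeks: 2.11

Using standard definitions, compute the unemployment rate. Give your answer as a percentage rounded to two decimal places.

Unemployment rate ≈ 4.38%.

Employed = 150.71 + 39.59 = 190.30 million.
Unemployed = 7.43 + 1.29 = 8.72 million (jobless and actively searching, or on temporary layoff).
Labor force = 190.30 + 8.72 = 199.02 million.
Unemployment rate = 8.72 / 199.02 = 4.38%.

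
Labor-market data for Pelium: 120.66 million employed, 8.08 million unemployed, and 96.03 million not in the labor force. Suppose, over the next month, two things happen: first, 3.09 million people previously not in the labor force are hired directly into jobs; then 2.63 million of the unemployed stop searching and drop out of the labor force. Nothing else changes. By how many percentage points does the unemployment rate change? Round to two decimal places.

The unemployment rate changes by −2.06 percentage points.

Initially, labor force = 120.66 + 8.08 = 128.74 million, so u = 8.08/128.74 = 6.28%.
After the first change, employed and labor force both rise by 3.09; unemployed unchanged → E = 123.75, U = 8.08, labor force = 131.83 million.
After the second change, unemployed and labor force both fall by 2.63 → E = 123.75, U = 5.45, labor force = 129.20 million.
New unemployment rate = 5.45 / 129.20 = 4.22%.
Change = 4.22% − 6.28% = −2.06 percentage points.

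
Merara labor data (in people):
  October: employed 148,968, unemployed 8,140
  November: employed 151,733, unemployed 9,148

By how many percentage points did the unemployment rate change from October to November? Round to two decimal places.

October: labor force = 148,968 + 8,140 = 157,108; u = 8,140/157,108 = 5.18%.
November: labor force = 151,733 + 9,148 = 160,881; u = 9,148/160,881 = 5.69%.
Change = 5.69% − 5.18% = +0.51 pp.

The unemployment rate changed by +0.51 percentage points.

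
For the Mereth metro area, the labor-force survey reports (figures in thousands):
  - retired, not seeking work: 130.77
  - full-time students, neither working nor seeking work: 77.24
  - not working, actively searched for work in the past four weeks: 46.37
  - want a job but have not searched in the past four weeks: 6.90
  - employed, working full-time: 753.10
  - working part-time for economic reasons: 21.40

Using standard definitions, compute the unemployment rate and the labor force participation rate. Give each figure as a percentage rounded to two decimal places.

Employed = 753.10 + 21.40 = 774.50 thousand (anyone who worked, including part-time for economic reasons, counts as employed).
Unemployed = 46.37 thousand.
Labor force = 774.50 + 46.37 = 820.87 thousand.
Not in labor force = 130.77 + 77.24 + 6.90 = 214.91 thousand (those not working and not actively searching are outside the labor force — including those who want a job but have given up searching).
Civilian working-age population = 820.87 + 214.91 = 1,035.78 thousand.
Unemployment rate = 46.37 / 820.87 = 5.65%.
Labor force participation rate = 820.87 / 1,035.78 = 79.25%.

Unemployment rate ≈ 5.65%; labor force participation rate ≈ 79.25%.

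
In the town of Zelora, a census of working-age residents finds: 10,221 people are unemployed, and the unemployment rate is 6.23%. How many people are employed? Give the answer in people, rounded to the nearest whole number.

Labor force = U / u = 10,221 / 0.0623 ≈ 164,061.
Employed = labor force − unemployed = 164,061 − 10,221 = 153,840.

About 153,840 are employed.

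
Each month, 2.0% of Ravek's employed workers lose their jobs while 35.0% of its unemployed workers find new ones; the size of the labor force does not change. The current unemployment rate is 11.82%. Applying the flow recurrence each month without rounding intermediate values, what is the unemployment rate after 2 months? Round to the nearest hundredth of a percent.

With a fixed labor force, u_{t+1} = u_t + s·(1−u_t) − f·u_t = u_t·(1−s−f) + s.
Here 1−s−f = 0.630 and s = 0.020.
u_1 = 0.118200 × 0.630 + 0.020 = 0.094466.
u_2 = 0.094466 × 0.630 + 0.020 = 0.079514.

Unemployment rate after two months ≈ 7.95%.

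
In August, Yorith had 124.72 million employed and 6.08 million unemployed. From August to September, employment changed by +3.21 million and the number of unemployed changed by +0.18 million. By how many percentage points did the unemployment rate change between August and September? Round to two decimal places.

August: labor force = 124.72 + 6.08 = 130.80; u = 6.08/130.80 = 4.65%.
September: labor force = 127.93 + 6.26 = 134.19; u = 6.26/134.19 = 4.67%.
Change = 4.67% − 4.65% = +0.02 pp.

The unemployment rate changed by +0.02 percentage points.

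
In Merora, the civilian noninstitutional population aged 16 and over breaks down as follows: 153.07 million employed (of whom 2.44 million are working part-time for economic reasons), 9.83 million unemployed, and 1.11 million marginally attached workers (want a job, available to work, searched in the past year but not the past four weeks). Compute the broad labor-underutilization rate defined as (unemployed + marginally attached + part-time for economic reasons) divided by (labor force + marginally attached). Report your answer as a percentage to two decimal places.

Broad underutilization rate ≈ 8.16%.

Labor force = 153.07 + 9.83 = 162.90 million.
Numerator = 9.83 + 1.11 + 2.44 = 13.38 million.
Denominator = 162.90 + 1.11 = 164.01 million.
Broad rate = 13.38 / 164.01 = 8.16%.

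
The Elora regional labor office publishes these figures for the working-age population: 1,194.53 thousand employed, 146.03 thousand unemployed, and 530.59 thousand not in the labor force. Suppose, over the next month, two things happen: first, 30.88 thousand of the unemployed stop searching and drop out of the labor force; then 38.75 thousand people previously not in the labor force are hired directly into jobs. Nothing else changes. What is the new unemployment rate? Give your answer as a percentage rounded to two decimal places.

Initially, labor force = 1,194.53 + 146.03 = 1,340.56 thousand, so u = 146.03/1,340.56 = 10.89%.
After the first change, unemployed and labor force both fall by 30.88 → E = 1,194.53, U = 115.15, labor force = 1,309.68 thousand.
After the second change, employed and labor force both rise by 38.75; unemployed unchanged → E = 1,233.28, U = 115.15, labor force = 1,348.43 thousand.
New unemployment rate = 115.15 / 1,348.43 = 8.54%.

New unemployment rate ≈ 8.54%.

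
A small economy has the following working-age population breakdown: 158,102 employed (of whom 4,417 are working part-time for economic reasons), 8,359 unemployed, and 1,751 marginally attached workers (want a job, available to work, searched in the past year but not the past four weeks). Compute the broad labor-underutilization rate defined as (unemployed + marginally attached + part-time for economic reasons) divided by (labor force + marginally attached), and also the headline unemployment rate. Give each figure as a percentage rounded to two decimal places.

Broad underutilization rate ≈ 8.64%; headline unemployment rate ≈ 5.02%.

Labor force = 158,102 + 8,359 = 166,461.
Numerator = 8,359 + 1,751 + 4,417 = 14,527.
Denominator = 166,461 + 1,751 = 168,212.
Broad rate = 14,527 / 168,212 = 8.64%.
Headline unemployment rate = 8,359 / 166,461 = 5.02%.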